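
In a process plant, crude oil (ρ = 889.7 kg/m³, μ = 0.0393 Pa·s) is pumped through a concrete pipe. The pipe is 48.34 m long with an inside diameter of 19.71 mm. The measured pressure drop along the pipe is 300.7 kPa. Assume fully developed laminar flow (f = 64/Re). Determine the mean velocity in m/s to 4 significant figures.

V ≈ 1.922 m/s

For laminar flow, f = 64/Re with Re = ρVD/μ, so Darcy-Weisbach reduces to ΔP = 32μLV/D². Solving for V: V = ΔP·D²/(32μL) = 3.007e+05·(0.01971)²/(32·0.0393·48.34) = 1.922 m/s.
Check: Re = ρVD/μ = 889.7·1.922·0.01971/0.0393 = 857.4 < 2300, so the laminar assumption holds.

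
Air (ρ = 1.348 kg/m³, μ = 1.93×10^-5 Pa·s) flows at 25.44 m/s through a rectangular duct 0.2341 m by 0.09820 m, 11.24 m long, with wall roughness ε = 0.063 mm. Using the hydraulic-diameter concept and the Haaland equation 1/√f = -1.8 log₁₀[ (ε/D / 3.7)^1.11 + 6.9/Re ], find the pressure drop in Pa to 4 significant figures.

Hydraulic diameter D_h = 4A/P = 4·(0.2341·0.0982)/(2·(0.2341+0.0982)) = 0.09195/0.6646 = 0.1384 m.
Re = ρVD_h/μ = 1.348·25.44·0.1384/1.93e-05 = 2.458e+05.
ε/D_h = 6.3e-05/0.1384 = 0.000455; Haaland gives 1/√f = -1.8 log₁₀[4.57e-05+2.81e-05] = 7.438, so f = 0.01808.
ΔP = f(L/D_h)(ρV²/2) = 0.01808·11.24/0.1384·436.2 = 640.6 Pa.

ΔP ≈ 640.6 Pa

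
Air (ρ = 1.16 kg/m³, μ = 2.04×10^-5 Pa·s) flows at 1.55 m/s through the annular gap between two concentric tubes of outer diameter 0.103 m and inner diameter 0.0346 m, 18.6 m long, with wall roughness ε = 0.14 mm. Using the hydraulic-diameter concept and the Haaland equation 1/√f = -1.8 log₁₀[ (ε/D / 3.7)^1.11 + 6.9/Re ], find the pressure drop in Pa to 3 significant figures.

ΔP ≈ 14.3 Pa

Hydraulic diameter D_h = 4A/P = D_o - D_i = 0.103 - 0.0346 = 0.0684 m.
Re = ρVD_h/μ = 1.16·1.55·0.0684/2.04e-05 = 6029.
ε/D_h = 0.00014/0.0684 = 0.00205; Haaland gives 1/√f = -1.8 log₁₀[0.000242+0.00114] = 5.144, so f = 0.03779.
ΔP = f(L/D_h)(ρV²/2) = 0.03779·18.6/0.0684·1.393 = 14.32 Pa.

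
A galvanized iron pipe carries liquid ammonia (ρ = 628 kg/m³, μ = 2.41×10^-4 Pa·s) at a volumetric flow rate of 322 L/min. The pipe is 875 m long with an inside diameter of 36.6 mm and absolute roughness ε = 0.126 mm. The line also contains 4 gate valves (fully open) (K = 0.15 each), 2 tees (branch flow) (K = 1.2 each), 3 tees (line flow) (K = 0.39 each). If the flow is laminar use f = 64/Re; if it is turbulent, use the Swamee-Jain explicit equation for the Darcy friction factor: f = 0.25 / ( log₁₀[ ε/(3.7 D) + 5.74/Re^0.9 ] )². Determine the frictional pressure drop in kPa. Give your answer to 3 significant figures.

ΔP ≈ 5420 kPa

Q = 322 L/min = 322/60000 = 0.005367 m³/s.
Cross-sectional area A = πD²/4 = π(0.0366)²/4 = 0.001052 m²; mean velocity V = Q/A = 0.005367/0.001052 = 5.101 m/s.
Reynolds number Re = ρVD/μ = 628 · 5.101 · 0.0366 / 0.000241 = 4.865e+05.
Re > 4000 → turbulent. Relative roughness ε/D = 0.000126/0.0366 = 0.00344. Swamee-Jain: f = 0.25/(log₁₀[0.00344/3.7 + 5.74/4.865e+05^0.9])² = 0.25/(log₁₀[0.00093 + 4.37e-05])² = 0.25/(-3.011)² = 0.02757.
Total minor-loss coefficient ΣK = 4·0.15 + 2·1.2 + 3·0.39 = 4.17.
ΔP = [f·L/D + ΣK]·(ρV²/2) = [0.02757·875/0.0366 + 4.17]·(628·5.101²/2) = [659.1 + 4.17]·8170 = 5.419e+06 Pa.
ΔP = 5.419e+06 Pa = 5420 kPa.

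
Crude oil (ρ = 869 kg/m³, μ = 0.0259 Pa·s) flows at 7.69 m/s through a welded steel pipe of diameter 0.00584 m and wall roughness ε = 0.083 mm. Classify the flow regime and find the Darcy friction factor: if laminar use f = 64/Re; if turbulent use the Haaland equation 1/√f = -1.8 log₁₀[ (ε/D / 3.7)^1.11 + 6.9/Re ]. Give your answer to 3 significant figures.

f ≈ 0.0425

Re = ρVD/μ = 869·7.69·0.00584/0.0259 = 1507.
Re < 2300 → laminar, so f = 64/Re = 0.04247 (roughness is irrelevant in laminar flow).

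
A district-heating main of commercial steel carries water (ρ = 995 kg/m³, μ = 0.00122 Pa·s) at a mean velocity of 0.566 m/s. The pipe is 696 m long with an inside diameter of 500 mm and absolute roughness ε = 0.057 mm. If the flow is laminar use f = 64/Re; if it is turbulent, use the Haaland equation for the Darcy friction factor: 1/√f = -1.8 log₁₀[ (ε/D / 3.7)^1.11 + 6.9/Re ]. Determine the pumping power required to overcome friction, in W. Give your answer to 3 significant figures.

P ≈ 393 W

Reynolds number Re = ρVD/μ = 995 · 0.566 · 0.5 / 0.00122 = 2.308e+05.
Re > 4000 → turbulent. Relative roughness ε/D = 5.7e-05/0.5 = 0.000114. Haaland: 1/√f = -1.8 log₁₀[(0.000114/3.7)^1.11 + 6.9/2.308e+05] = -1.8 log₁₀[9.83e-06 + 2.99e-05] = 7.922, so f = 0.01594.
Darcy-Weisbach: ΔP = f(L/D)(ρV²/2) = 0.01594·(696/0.5)·(995·0.566²/2) = 0.01594·1392·159.4 = 3535 Pa.
Q = V·A = 0.566·0.1963 = 0.1111 m³/s.
Pumping power P = QΔP = 0.1111·3535 = 392.9 W = 393 W.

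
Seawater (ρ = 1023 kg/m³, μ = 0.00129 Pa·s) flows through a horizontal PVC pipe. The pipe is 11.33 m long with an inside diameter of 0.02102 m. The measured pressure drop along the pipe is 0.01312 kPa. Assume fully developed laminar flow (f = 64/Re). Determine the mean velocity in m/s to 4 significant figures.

V ≈ 0.01239 m/s

For laminar flow, f = 64/Re with Re = ρVD/μ, so Darcy-Weisbach reduces to ΔP = 32μLV/D². Solving for V: V = ΔP·D²/(32μL) = 13.12·(0.02102)²/(32·0.00129·11.33) = 0.01239 m/s.
Check: Re = ρVD/μ = 1023·0.01239·0.02102/0.00129 = 206.6 < 2300, so the laminar assumption holds.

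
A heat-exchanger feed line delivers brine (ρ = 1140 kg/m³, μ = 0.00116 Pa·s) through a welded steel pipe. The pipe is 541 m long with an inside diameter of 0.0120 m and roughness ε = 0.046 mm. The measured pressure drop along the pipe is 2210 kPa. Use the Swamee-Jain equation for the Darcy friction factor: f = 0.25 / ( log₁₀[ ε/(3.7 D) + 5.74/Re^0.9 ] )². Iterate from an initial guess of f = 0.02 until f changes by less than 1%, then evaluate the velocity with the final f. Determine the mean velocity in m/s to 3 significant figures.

V ≈ 1.60 m/s

Rearranging Darcy-Weisbach: V = √(2·ΔP·D/(f·L·ρ)). With ε/D = 4.6e-05/0.012 = 0.00383, iterate starting from f = 0.02:
  f = 0.02 → V = √(2·2.21e+06·0.012/(0.02·541·1140)) = 2.074 m/s; Re = ρVD/μ = 2.445e+04; f → 0.03248
  f = 0.03248 → V = 1.627 m/s; Re = 1.919e+04; f → 0.03341
  f = 0.03341 → V = 1.605 m/s; Re = 1.892e+04; f → 0.03346
Converged (Δf/f < 1%). With the final f = 0.03346: V = √(2·2.21e+06·0.012/(0.03346·541·1140)) = 1.603 m/s.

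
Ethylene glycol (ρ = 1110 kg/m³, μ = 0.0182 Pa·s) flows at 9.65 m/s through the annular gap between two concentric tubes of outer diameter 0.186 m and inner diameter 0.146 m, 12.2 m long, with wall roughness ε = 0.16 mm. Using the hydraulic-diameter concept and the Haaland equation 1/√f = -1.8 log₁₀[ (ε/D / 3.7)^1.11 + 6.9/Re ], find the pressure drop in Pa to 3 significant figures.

Hydraulic diameter D_h = 4A/P = D_o - D_i = 0.186 - 0.146 = 0.04 m.
Re = ρVD_h/μ = 1110·9.65·0.04/0.0182 = 2.354e+04.
ε/D_h = 0.00016/0.04 = 0.004; Haaland gives 1/√f = -1.8 log₁₀[0.00051+0.000293] = 5.571, so f = 0.03222.
ΔP = f(L/D_h)(ρV²/2) = 0.03222·12.2/0.04·5.168e+04 = 5.078e+05 Pa.

ΔP ≈ 508000 Pa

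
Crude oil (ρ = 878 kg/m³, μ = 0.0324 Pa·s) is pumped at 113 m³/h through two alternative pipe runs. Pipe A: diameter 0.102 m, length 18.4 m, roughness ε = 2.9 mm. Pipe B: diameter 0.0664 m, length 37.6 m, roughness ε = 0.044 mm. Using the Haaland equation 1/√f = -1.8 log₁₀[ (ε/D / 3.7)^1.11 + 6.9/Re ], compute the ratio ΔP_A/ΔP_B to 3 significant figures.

ΔP_A/ΔP_B ≈ 0.120

Pipe A: V = Q/A = 0.03139/0.008171 = 3.841 m/s; Re = 1.062e+04; ε/D = 0.0284; Haaland → f = 0.05894; ΔP_A = f(L/D)(ρV²/2) = 6.887e+04 Pa.
Pipe B: V = Q/A = 0.03139/0.003463 = 9.065 m/s; Re = 1.631e+04; ε/D = 0.000663; Haaland → f = 0.02821; ΔP_B = f(L/D)(ρV²/2) = 5.762e+05 Pa.
ΔP_A/ΔP_B = 6.887e+04/5.762e+05 = 0.120.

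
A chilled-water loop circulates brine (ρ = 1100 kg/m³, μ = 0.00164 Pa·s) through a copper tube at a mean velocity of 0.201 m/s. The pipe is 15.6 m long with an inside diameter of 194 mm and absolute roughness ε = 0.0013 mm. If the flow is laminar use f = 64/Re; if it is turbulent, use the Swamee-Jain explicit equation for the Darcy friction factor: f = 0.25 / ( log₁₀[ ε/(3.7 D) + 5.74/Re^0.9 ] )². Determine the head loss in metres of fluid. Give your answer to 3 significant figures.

h_f ≈ 0.00400 m

Reynolds number Re = ρVD/μ = 1100 · 0.201 · 0.194 / 0.00164 = 2.615e+04.
Re > 4000 → turbulent. Relative roughness ε/D = 1.3e-06/0.194 = 6.7e-06. Swamee-Jain: f = 0.25/(log₁₀[6.7e-06/3.7 + 5.74/2.615e+04^0.9])² = 0.25/(log₁₀[1.81e-06 + 0.000607])² = 0.25/(-3.216)² = 0.02418.
Darcy-Weisbach: ΔP = f(L/D)(ρV²/2) = 0.02418·(15.6/0.194)·(1100·0.201²/2) = 0.02418·80.41·22.22 = 43.2 Pa.
Head loss h_f = ΔP/(ρg) = 43.2/(1100·9.81) = 0.00400 m.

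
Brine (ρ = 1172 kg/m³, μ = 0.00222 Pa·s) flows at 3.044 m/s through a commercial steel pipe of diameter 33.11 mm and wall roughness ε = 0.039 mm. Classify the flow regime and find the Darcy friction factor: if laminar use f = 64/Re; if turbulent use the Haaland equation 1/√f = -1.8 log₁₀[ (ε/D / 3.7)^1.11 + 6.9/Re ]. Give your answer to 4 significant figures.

f ≈ 0.02404

Re = ρVD/μ = 1172·3.044·0.03311/0.00222 = 5.321e+04.
Re > 4000 → turbulent. ε/D = 3.9e-05/0.03311 = 0.00118; Haaland: 1/√f = -1.8 log₁₀[0.000131 + 0.00013] = 6.45, so f = 0.02404.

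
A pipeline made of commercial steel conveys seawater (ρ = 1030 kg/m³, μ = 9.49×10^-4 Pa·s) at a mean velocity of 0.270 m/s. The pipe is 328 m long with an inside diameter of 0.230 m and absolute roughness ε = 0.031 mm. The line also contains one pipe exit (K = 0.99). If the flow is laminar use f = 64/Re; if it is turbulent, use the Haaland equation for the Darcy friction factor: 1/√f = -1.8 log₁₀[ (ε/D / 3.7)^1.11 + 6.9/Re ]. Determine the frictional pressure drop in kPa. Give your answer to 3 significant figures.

ΔP ≈ 1.10 kPa

Reynolds number Re = ρVD/μ = 1030 · 0.27 · 0.23 / 0.000949 = 6.74e+04.
Re > 4000 → turbulent. Relative roughness ε/D = 3.1e-05/0.23 = 0.000135. Haaland: 1/√f = -1.8 log₁₀[(0.000135/3.7)^1.11 + 6.9/6.74e+04] = -1.8 log₁₀[1.18e-05 + 0.000102] = 7.096, so f = 0.01986.
Total minor-loss coefficient ΣK = 1·0.99 = 0.99.
ΔP = [f·L/D + ΣK]·(ρV²/2) = [0.01986·328/0.23 + 0.99]·(1030·0.27²/2) = [28.32 + 0.99]·37.54 = 1100 Pa.
ΔP = 1100 Pa = 1.10 kPa.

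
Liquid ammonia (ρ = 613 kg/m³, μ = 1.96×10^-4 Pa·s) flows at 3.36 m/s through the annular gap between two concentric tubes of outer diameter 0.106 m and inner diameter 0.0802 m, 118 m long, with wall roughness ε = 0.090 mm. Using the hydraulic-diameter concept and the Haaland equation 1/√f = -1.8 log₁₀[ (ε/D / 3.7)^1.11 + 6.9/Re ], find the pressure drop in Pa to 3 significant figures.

ΔP ≈ 439000 Pa

Hydraulic diameter D_h = 4A/P = D_o - D_i = 0.106 - 0.0802 = 0.0258 m.
Re = ρVD_h/μ = 613·3.36·0.0258/0.000196 = 2.711e+05.
ε/D_h = 9e-05/0.0258 = 0.00349; Haaland gives 1/√f = -1.8 log₁₀[0.000438+2.54e-05] = 6.001, so f = 0.02777.
ΔP = f(L/D_h)(ρV²/2) = 0.02777·118/0.0258·3460 = 4.395e+05 Pa.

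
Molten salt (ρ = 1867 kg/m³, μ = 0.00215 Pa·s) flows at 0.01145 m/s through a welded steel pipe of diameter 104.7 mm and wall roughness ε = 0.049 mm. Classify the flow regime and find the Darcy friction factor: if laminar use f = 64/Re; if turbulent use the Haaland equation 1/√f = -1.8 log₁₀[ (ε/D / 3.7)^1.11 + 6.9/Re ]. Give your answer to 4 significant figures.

Re = ρVD/μ = 1867·0.01145·0.1047/0.00215 = 1041.
Re < 2300 → laminar, so f = 64/Re = 0.06148 (roughness is irrelevant in laminar flow).

f ≈ 0.06148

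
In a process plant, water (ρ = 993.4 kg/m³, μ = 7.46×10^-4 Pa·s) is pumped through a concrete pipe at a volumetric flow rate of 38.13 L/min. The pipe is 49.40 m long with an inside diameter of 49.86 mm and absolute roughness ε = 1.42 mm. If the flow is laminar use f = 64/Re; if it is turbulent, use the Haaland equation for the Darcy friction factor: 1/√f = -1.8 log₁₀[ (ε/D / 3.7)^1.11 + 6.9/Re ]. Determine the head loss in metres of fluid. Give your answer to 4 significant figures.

h_f ≈ 0.3077 m

Q = 38.13 L/min = 38.13/60000 = 0.0006355 m³/s.
Cross-sectional area A = πD²/4 = π(0.04986)²/4 = 0.001953 m²; mean velocity V = Q/A = 0.0006355/0.001953 = 0.3255 m/s.
Reynolds number Re = ρVD/μ = 993.4 · 0.3255 · 0.04986 / 0.000746 = 2.161e+04.
Re > 4000 → turbulent. Relative roughness ε/D = 0.00142/0.04986 = 0.0285. Haaland: 1/√f = -1.8 log₁₀[(0.0285/3.7)^1.11 + 6.9/2.161e+04] = -1.8 log₁₀[0.00451 + 0.000319] = 4.17, so f = 0.05752.
Darcy-Weisbach: ΔP = f(L/D)(ρV²/2) = 0.05752·(49.4/0.04986)·(993.4·0.3255²/2) = 0.05752·990.8·52.62 = 2999 Pa.
Head loss h_f = ΔP/(ρg) = 2999/(993.4·9.81) = 0.3077 m.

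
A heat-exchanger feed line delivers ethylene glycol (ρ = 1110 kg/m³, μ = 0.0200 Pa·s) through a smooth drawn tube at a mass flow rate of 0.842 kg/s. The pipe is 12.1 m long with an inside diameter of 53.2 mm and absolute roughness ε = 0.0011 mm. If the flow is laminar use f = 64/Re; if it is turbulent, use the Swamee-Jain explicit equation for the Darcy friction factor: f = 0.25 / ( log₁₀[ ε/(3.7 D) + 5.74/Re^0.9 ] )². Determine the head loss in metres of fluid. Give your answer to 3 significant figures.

h_f ≈ 0.0857 m

A = πD²/4 = π(0.0532)²/4 = 0.002223 m²; mean velocity V = ṁ/(ρA) = 0.842/(1110 · 0.002223) = 0.3413 m/s.
Reynolds number Re = ρVD/μ = 1110 · 0.3413 · 0.0532 / 0.02 = 1008.
Re < 2300 → laminar flow, so f = 64/Re = 64/1008 = 0.06352 (the turbulent correlation is not needed).
Darcy-Weisbach: ΔP = f(L/D)(ρV²/2) = 0.06352·(12.1/0.0532)·(1110·0.3413²/2) = 0.06352·227.4·64.63 = 933.7 Pa.
Head loss h_f = ΔP/(ρg) = 933.7/(1110·9.81) = 0.0857 m.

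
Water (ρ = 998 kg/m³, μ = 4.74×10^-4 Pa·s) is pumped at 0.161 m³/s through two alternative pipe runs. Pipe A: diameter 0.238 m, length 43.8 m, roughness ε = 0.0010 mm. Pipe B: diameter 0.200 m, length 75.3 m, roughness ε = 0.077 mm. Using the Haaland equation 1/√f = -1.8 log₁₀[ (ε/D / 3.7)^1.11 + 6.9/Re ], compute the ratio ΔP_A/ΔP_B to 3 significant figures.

Pipe A: V = Q/A = 0.161/0.04449 = 3.619 m/s; Re = 1.813e+06; ε/D = 4.2e-06; Haaland → f = 0.01062; ΔP_A = f(L/D)(ρV²/2) = 1.277e+04 Pa.
Pipe B: V = Q/A = 0.161/0.03142 = 5.125 m/s; Re = 2.158e+06; ε/D = 0.000385; Haaland → f = 0.01605; ΔP_B = f(L/D)(ρV²/2) = 7.918e+04 Pa.
ΔP_A/ΔP_B = 1.277e+04/7.918e+04 = 0.161.

ΔP_A/ΔP_B ≈ 0.161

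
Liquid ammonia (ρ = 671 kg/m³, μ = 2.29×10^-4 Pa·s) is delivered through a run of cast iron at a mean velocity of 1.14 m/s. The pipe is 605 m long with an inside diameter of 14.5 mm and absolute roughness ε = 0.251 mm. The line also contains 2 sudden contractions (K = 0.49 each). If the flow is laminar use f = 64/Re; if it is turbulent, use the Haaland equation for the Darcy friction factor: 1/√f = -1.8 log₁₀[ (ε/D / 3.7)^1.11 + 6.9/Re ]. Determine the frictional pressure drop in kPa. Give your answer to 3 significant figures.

Reynolds number Re = ρVD/μ = 671 · 1.14 · 0.0145 / 0.000229 = 4.844e+04.
Re > 4000 → turbulent. Relative roughness ε/D = 0.000251/0.0145 = 0.0173. Haaland: 1/√f = -1.8 log₁₀[(0.0173/3.7)^1.11 + 6.9/4.844e+04] = -1.8 log₁₀[0.00259 + 0.000142] = 4.613, so f = 0.04699.
Total minor-loss coefficient ΣK = 2·0.49 = 0.98.
ΔP = [f·L/D + ΣK]·(ρV²/2) = [0.04699·605/0.0145 + 0.98]·(671·1.14²/2) = [1960 + 0.98]·436 = 8.552e+05 Pa.
ΔP = 8.552e+05 Pa = 855 kPa.

ΔP ≈ 855 kPa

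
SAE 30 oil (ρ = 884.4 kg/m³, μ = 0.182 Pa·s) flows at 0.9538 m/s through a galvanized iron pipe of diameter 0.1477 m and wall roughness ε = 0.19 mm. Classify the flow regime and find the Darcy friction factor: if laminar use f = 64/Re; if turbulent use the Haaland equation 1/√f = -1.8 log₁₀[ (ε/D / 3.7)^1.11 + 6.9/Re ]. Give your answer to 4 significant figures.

f ≈ 0.09349

Re = ρVD/μ = 884.4·0.9538·0.1477/0.182 = 684.6.
Re < 2300 → laminar, so f = 64/Re = 0.09349 (roughness is irrelevant in laminar flow).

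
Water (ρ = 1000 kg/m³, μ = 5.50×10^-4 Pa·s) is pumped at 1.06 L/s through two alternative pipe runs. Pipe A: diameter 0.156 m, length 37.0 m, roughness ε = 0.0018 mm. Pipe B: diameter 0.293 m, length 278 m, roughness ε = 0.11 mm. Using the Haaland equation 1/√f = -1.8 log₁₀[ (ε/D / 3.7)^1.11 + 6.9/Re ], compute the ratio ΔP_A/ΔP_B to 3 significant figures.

ΔP_A/ΔP_B ≈ 2.59

Pipe A: V = Q/A = 0.00106/0.01911 = 0.05546 m/s; Re = 1.573e+04; ε/D = 1.15e-05; Haaland → f = 0.02739; ΔP_A = f(L/D)(ρV²/2) = 9.989 Pa.
Pipe B: V = Q/A = 0.00106/0.06743 = 0.01572 m/s; Re = 8375; ε/D = 0.000375; Haaland → f = 0.03285; ΔP_B = f(L/D)(ρV²/2) = 3.852 Pa.
ΔP_A/ΔP_B = 9.989/3.852 = 2.59.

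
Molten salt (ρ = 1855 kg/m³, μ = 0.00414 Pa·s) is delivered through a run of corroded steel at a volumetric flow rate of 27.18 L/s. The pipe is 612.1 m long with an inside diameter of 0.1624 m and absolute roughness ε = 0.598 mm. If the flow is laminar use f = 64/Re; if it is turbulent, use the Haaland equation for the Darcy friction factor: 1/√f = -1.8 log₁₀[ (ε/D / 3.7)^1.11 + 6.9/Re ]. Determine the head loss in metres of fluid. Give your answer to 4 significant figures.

h_f ≈ 9.549 m

Q = 27.18 L/s = 27.18/1000 = 0.02718 m³/s.
Cross-sectional area A = πD²/4 = π(0.1624)²/4 = 0.02071 m²; mean velocity V = Q/A = 0.02718/0.02071 = 1.312 m/s.
Reynolds number Re = ρVD/μ = 1855 · 1.312 · 0.1624 / 0.00414 = 9.548e+04.
Re > 4000 → turbulent. Relative roughness ε/D = 0.000598/0.1624 = 0.00368. Haaland: 1/√f = -1.8 log₁₀[(0.00368/3.7)^1.11 + 6.9/9.548e+04] = -1.8 log₁₀[0.000465 + 7.23e-05] = 5.885, so f = 0.02887.
Darcy-Weisbach: ΔP = f(L/D)(ρV²/2) = 0.02887·(612.1/0.1624)·(1855·1.312²/2) = 0.02887·3769·1597 = 1.738e+05 Pa.
Head loss h_f = ΔP/(ρg) = 1.738e+05/(1855·9.81) = 9.549 m.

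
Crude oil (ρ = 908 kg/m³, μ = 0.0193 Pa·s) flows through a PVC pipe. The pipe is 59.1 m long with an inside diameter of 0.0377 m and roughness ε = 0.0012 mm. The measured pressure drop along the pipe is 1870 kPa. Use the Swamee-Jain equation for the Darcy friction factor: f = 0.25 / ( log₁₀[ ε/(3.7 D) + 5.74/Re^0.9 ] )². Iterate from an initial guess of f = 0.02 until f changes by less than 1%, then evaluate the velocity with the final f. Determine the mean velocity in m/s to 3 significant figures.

Rearranging Darcy-Weisbach: V = √(2·ΔP·D/(f·L·ρ)). With ε/D = 1.2e-06/0.0377 = 3.18e-05, iterate starting from f = 0.02:
  f = 0.02 → V = √(2·1.87e+06·0.0377/(0.02·59.1·908)) = 11.46 m/s; Re = ρVD/μ = 2.033e+04; f → 0.02579
  f = 0.02579 → V = 10.09 m/s; Re = 1.79e+04; f → 0.02662
  f = 0.02662 → V = 9.934 m/s; Re = 1.762e+04; f → 0.02673
Converged (Δf/f < 1%). With the final f = 0.02673: V = √(2·1.87e+06·0.0377/(0.02673·59.1·908)) = 9.914 m/s.

V ≈ 9.91 m/s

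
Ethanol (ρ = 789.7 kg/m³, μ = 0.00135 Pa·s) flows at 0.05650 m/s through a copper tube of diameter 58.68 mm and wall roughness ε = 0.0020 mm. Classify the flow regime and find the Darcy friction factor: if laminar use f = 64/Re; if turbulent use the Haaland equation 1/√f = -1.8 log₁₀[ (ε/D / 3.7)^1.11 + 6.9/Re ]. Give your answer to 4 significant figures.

Re = ρVD/μ = 789.7·0.0565·0.05868/0.00135 = 1939.
Re < 2300 → laminar, so f = 64/Re = 0.033 (roughness is irrelevant in laminar flow).

f ≈ 0.03300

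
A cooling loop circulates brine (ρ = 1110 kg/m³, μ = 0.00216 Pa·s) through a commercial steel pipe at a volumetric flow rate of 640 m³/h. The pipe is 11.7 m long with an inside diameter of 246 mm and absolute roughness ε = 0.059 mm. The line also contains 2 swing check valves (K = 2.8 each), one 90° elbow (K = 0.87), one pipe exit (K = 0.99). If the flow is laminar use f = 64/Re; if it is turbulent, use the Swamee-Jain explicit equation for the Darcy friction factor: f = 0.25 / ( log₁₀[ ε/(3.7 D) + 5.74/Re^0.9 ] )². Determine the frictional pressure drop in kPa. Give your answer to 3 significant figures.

Q = 640 m³/h = 640/3600 = 0.1778 m³/s.
Cross-sectional area A = πD²/4 = π(0.246)²/4 = 0.04753 m²; mean velocity V = Q/A = 0.1778/0.04753 = 3.74 m/s.
Reynolds number Re = ρVD/μ = 1110 · 3.74 · 0.246 / 0.00216 = 4.728e+05.
Re > 4000 → turbulent. Relative roughness ε/D = 5.9e-05/0.246 = 0.00024. Swamee-Jain: f = 0.25/(log₁₀[0.00024/3.7 + 5.74/4.728e+05^0.9])² = 0.25/(log₁₀[6.48e-05 + 4.48e-05])² = 0.25/(-3.96)² = 0.01594.
Total minor-loss coefficient ΣK = 2·2.8 + 1·0.87 + 1·0.99 = 7.46.
ΔP = [f·L/D + ΣK]·(ρV²/2) = [0.01594·11.7/0.246 + 7.46]·(1110·3.74²/2) = [0.7582 + 7.46]·7765 = 6.381e+04 Pa.
ΔP = 6.381e+04 Pa = 63.8 kPa.

ΔP ≈ 63.8 kPa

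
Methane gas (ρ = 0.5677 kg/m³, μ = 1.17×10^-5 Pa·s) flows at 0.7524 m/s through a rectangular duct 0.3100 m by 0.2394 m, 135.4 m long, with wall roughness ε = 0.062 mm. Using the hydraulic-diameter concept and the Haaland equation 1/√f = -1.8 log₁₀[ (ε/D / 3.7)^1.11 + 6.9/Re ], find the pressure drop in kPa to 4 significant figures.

ΔP ≈ 0.002518 kPa

Hydraulic diameter D_h = 4A/P = 4·(0.31·0.2394)/(2·(0.31+0.2394)) = 0.2969/1.099 = 0.2702 m.
Re = ρVD_h/μ = 0.5677·0.7524·0.2702/1.17e-05 = 9863.
ε/D_h = 6.2e-05/0.2702 = 0.000229; Haaland gives 1/√f = -1.8 log₁₀[2.14e-05+0.0007] = 5.656, so f = 0.03126.
ΔP = f(L/D_h)(ρV²/2) = 0.03126·135.4/0.2702·0.1607 = 2.518 Pa.
ΔP = 0.002518 kPa.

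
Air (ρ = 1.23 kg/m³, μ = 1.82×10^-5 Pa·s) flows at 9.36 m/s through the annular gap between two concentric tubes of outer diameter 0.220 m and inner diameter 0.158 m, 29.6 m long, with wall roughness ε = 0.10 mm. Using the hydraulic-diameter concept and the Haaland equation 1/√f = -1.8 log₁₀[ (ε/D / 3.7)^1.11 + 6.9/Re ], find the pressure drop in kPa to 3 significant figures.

Hydraulic diameter D_h = 4A/P = D_o - D_i = 0.22 - 0.158 = 0.062 m.
Re = ρVD_h/μ = 1.23·9.36·0.062/1.82e-05 = 3.922e+04.
ε/D_h = 0.0001/0.062 = 0.00161; Haaland gives 1/√f = -1.8 log₁₀[0.000186+0.000176] = 6.194, so f = 0.02606.
ΔP = f(L/D_h)(ρV²/2) = 0.02606·29.6/0.062·53.88 = 670.4 Pa.
ΔP = 0.670 kPa.

ΔP ≈ 0.670 kPa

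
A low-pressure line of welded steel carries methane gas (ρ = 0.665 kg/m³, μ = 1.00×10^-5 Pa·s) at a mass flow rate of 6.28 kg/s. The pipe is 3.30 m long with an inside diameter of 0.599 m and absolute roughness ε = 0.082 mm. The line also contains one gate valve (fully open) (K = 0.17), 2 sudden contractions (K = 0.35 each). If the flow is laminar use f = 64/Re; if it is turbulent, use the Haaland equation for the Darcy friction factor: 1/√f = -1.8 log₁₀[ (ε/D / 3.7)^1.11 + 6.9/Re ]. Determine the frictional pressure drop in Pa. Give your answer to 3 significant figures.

A = πD²/4 = π(0.599)²/4 = 0.2818 m²; mean velocity V = ṁ/(ρA) = 6.28/(0.665 · 0.2818) = 33.51 m/s.
Reynolds number Re = ρVD/μ = 0.665 · 33.51 · 0.599 / 1e-05 = 1.335e+06.
Re > 4000 → turbulent. Relative roughness ε/D = 8.2e-05/0.599 = 0.000137. Haaland: 1/√f = -1.8 log₁₀[(0.000137/3.7)^1.11 + 6.9/1.335e+06] = -1.8 log₁₀[1.2e-05 + 5.17e-06] = 8.576, so f = 0.0136.
Total minor-loss coefficient ΣK = 1·0.17 + 2·0.35 = 0.87.
ΔP = [f·L/D + ΣK]·(ρV²/2) = [0.0136·3.3/0.599 + 0.87]·(0.665·33.51²/2) = [0.07491 + 0.87]·373.4 = 352.8 Pa.

ΔP ≈ 353 Pa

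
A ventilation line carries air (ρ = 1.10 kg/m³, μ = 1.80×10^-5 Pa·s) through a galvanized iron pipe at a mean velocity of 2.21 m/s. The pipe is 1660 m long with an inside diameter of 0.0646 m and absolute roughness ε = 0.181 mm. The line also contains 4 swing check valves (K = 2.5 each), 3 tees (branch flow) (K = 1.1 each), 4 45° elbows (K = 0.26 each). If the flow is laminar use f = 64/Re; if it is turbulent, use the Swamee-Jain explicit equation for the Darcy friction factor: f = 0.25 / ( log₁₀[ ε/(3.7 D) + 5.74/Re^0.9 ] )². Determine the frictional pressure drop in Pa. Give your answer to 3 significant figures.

Reynolds number Re = ρVD/μ = 1.1 · 2.21 · 0.0646 / 1.8e-05 = 8725.
Re > 4000 → turbulent. Relative roughness ε/D = 0.000181/0.0646 = 0.0028. Swamee-Jain: f = 0.25/(log₁₀[0.0028/3.7 + 5.74/8725^0.9])² = 0.25/(log₁₀[0.000757 + 0.00163])² = 0.25/(-2.622)² = 0.03636.
Total minor-loss coefficient ΣK = 4·2.5 + 3·1.1 + 4·0.26 = 14.3.
ΔP = [f·L/D + ΣK]·(ρV²/2) = [0.03636·1660/0.0646 + 14.3]·(1.1·2.21²/2) = [934.4 + 14.3]·2.686 = 2549 Pa.

ΔP ≈ 2550 Pa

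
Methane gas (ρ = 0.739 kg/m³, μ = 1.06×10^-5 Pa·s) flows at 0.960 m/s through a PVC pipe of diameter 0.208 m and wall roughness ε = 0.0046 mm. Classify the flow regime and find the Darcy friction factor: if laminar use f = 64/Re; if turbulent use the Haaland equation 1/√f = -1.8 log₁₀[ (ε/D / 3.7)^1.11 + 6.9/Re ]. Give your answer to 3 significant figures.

Re = ρVD/μ = 0.739·0.96·0.208/1.06e-05 = 1.392e+04.
Re > 4000 → turbulent. ε/D = 4.6e-06/0.208 = 2.21e-05; Haaland: 1/√f = -1.8 log₁₀[1.59e-06 + 0.000496] = 5.946, so f = 0.02828.

f ≈ 0.0283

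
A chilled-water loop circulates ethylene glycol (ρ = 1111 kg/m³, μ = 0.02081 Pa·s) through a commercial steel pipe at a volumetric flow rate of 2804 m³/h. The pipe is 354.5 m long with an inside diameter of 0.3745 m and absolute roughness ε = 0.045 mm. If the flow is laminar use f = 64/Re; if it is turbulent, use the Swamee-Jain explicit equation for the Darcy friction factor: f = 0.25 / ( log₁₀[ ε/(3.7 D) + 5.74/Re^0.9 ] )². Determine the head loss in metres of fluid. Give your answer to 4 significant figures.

h_f ≈ 42.17 m

Q = 2804 m³/h = 2804/3600 = 0.7789 m³/s.
Cross-sectional area A = πD²/4 = π(0.3745)²/4 = 0.1102 m²; mean velocity V = Q/A = 0.7789/0.1102 = 7.071 m/s.
Reynolds number Re = ρVD/μ = 1111 · 7.071 · 0.3745 / 0.0208 = 1.414e+05.
Re > 4000 → turbulent. Relative roughness ε/D = 4.5e-05/0.3745 = 0.00012. Swamee-Jain: f = 0.25/(log₁₀[0.00012/3.7 + 5.74/1.414e+05^0.9])² = 0.25/(log₁₀[3.25e-05 + 0.000133])² = 0.25/(-3.781)² = 0.01748.
Darcy-Weisbach: ΔP = f(L/D)(ρV²/2) = 0.01748·(354.5/0.3745)·(1111·7.071²/2) = 0.01748·946.6·2.777e+04 = 4.596e+05 Pa.
Head loss h_f = ΔP/(ρg) = 4.596e+05/(1111·9.81) = 42.17 m.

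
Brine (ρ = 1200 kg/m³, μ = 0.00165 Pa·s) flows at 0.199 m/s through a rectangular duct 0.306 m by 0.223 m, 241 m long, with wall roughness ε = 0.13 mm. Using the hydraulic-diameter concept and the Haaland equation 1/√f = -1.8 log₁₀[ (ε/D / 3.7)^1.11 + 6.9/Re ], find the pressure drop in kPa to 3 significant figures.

Hydraulic diameter D_h = 4A/P = 4·(0.306·0.223)/(2·(0.306+0.223)) = 0.273/1.058 = 0.258 m.
Re = ρVD_h/μ = 1200·0.199·0.258/0.00165 = 3.734e+04.
ε/D_h = 0.00013/0.258 = 0.000504; Haaland gives 1/√f = -1.8 log₁₀[5.12e-05+0.000185] = 6.529, so f = 0.02346.
ΔP = f(L/D_h)(ρV²/2) = 0.02346·241/0.258·23.76 = 520.7 Pa.
ΔP = 0.521 kPa.

ΔP ≈ 0.521 kPa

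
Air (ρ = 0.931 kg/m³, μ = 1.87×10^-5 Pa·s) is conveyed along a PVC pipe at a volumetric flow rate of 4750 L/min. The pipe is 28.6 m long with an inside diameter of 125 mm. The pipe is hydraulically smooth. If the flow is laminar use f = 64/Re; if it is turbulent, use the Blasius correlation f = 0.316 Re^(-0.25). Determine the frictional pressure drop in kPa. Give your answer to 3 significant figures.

Q = 4750 L/min = 4750/60000 = 0.07917 m³/s.
Cross-sectional area A = πD²/4 = π(0.125)²/4 = 0.01227 m²; mean velocity V = Q/A = 0.07917/0.01227 = 6.451 m/s.
Reynolds number Re = ρVD/μ = 0.931 · 6.451 · 0.125 / 1.87e-05 = 4.015e+04.
Re > 4000 → turbulent. Smooth-pipe (Blasius): f = 0.316 Re^(-0.25) = 0.316/(4.015e+04)^0.25 = 0.02232.
Darcy-Weisbach: ΔP = f(L/D)(ρV²/2) = 0.02232·(28.6/0.125)·(0.931·6.451²/2) = 0.02232·228.8·19.37 = 98.95 Pa.
ΔP = 98.95 Pa = 0.0989 kPa.

ΔP ≈ 0.0989 kPa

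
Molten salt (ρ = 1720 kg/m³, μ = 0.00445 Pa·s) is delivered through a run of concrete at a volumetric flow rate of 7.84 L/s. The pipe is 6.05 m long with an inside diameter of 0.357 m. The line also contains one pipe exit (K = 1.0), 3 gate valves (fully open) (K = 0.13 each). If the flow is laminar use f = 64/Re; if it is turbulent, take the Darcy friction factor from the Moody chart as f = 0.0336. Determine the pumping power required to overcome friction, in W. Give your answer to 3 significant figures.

P ≈ 0.0810 W

Q = 7.84 L/s = 7.84/1000 = 0.00784 m³/s.
Cross-sectional area A = πD²/4 = π(0.357)²/4 = 0.1001 m²; mean velocity V = Q/A = 0.00784/0.1001 = 0.07832 m/s.
Reynolds number Re = ρVD/μ = 1720 · 0.07832 · 0.357 / 0.00445 = 1.081e+04.
Re > 4000 → turbulent; use the Moody-chart value f = 0.0336.
Total minor-loss coefficient ΣK = 1·1 + 3·0.13 = 1.39.
ΔP = [f·L/D + ΣK]·(ρV²/2) = [0.0336·6.05/0.357 + 1.39]·(1720·0.07832²/2) = [0.5694 + 1.39]·5.276 = 10.34 Pa.
Pumping power P = QΔP = 0.00784·10.34 = 0.08104 W = 0.0810 W.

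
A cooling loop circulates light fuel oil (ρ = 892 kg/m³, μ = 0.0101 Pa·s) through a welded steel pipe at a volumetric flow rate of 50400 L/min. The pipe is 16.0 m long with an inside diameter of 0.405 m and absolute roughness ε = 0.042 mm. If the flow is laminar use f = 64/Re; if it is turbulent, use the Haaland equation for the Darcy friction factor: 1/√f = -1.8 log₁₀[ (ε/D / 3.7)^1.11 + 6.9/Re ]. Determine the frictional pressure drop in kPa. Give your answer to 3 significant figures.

Q = 50400 L/min = 50400/60000 = 0.84 m³/s.
Cross-sectional area A = πD²/4 = π(0.405)²/4 = 0.1288 m²; mean velocity V = Q/A = 0.84/0.1288 = 6.52 m/s.
Reynolds number Re = ρVD/μ = 892 · 6.52 · 0.405 / 0.0101 = 2.332e+05.
Re > 4000 → turbulent. Relative roughness ε/D = 4.2e-05/0.405 = 0.000104. Haaland: 1/√f = -1.8 log₁₀[(0.000104/3.7)^1.11 + 6.9/2.332e+05] = -1.8 log₁₀[8.85e-06 + 2.96e-05] = 7.948, so f = 0.01583.
Darcy-Weisbach: ΔP = f(L/D)(ρV²/2) = 0.01583·(16/0.405)·(892·6.52²/2) = 0.01583·39.51·1.896e+04 = 1.186e+04 Pa.
ΔP = 1.186e+04 Pa = 11.9 kPa.

ΔP ≈ 11.9 kPa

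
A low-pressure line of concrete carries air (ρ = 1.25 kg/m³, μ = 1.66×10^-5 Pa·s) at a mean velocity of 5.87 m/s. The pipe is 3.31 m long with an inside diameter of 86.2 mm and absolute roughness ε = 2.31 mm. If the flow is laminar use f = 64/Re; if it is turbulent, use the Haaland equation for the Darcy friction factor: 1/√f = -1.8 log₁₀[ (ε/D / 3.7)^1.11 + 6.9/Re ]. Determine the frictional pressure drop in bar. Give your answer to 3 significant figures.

Reynolds number Re = ρVD/μ = 1.25 · 5.87 · 0.0862 / 1.66e-05 = 3.81e+04.
Re > 4000 → turbulent. Relative roughness ε/D = 0.00231/0.0862 = 0.0268. Haaland: 1/√f = -1.8 log₁₀[(0.0268/3.7)^1.11 + 6.9/3.81e+04] = -1.8 log₁₀[0.00421 + 0.000181] = 4.243, so f = 0.05555.
Darcy-Weisbach: ΔP = f(L/D)(ρV²/2) = 0.05555·(3.31/0.0862)·(1.25·5.87²/2) = 0.05555·38.4·21.54 = 45.93 Pa.
ΔP = 45.93 Pa = 4.59×10^-4 bar.

ΔP ≈ 4.59×10^-4 bar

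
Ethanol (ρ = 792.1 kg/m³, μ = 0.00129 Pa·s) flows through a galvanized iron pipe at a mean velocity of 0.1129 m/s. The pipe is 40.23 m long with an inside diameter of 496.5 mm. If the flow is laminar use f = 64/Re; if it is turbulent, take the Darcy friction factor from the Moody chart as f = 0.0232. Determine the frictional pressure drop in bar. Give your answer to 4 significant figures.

ΔP ≈ 9.490×10^-5 bar

Reynolds number Re = ρVD/μ = 792.1 · 0.1129 · 0.4965 / 0.00129 = 3.442e+04.
Re > 4000 → turbulent; use the Moody-chart value f = 0.0232.
Darcy-Weisbach: ΔP = f(L/D)(ρV²/2) = 0.0232·(40.23/0.4965)·(792.1·0.1129²/2) = 0.0232·81.03·5.048 = 9.49 Pa.
ΔP = 9.49 Pa = 9.490×10^-5 bar.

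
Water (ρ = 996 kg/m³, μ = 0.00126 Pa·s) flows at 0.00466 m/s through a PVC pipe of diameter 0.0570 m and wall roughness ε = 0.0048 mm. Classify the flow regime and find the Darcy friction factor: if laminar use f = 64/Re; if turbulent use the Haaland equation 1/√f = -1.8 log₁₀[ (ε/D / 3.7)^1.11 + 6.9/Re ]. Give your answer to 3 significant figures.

f ≈ 0.305

Re = ρVD/μ = 996·0.00466·0.057/0.00126 = 210.
Re < 2300 → laminar, so f = 64/Re = 0.3048 (roughness is irrelevant in laminar flow).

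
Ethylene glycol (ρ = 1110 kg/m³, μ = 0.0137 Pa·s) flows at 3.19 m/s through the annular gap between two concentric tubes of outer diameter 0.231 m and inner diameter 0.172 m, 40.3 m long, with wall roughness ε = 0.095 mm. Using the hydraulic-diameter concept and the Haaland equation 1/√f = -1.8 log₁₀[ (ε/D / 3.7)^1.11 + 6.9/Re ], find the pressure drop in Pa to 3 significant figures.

ΔP ≈ 117000 Pa

Hydraulic diameter D_h = 4A/P = D_o - D_i = 0.231 - 0.172 = 0.059 m.
Re = ρVD_h/μ = 1110·3.19·0.059/0.0137 = 1.525e+04.
ε/D_h = 9.5e-05/0.059 = 0.00161; Haaland gives 1/√f = -1.8 log₁₀[0.000186+0.000452] = 5.751, so f = 0.03023.
ΔP = f(L/D_h)(ρV²/2) = 0.03023·40.3/0.059·5648 = 1.166e+05 Pa.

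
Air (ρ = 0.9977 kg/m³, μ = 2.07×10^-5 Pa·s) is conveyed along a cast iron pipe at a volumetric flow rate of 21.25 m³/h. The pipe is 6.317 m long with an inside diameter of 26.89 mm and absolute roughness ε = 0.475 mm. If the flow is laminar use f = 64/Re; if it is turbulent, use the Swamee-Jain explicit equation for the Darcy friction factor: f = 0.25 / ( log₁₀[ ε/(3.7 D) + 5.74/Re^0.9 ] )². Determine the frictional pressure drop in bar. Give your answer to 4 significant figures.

ΔP ≈ 0.006360 bar

Q = 21.25 m³/h = 21.25/3600 = 0.005903 m³/s.
Cross-sectional area A = πD²/4 = π(0.02689)²/4 = 0.0005679 m²; mean velocity V = Q/A = 0.005903/0.0005679 = 10.39 m/s.
Reynolds number Re = ρVD/μ = 0.9977 · 10.39 · 0.02689 / 2.07e-05 = 1.347e+04.
Re > 4000 → turbulent. Relative roughness ε/D = 0.000475/0.02689 = 0.0177. Swamee-Jain: f = 0.25/(log₁₀[0.0177/3.7 + 5.74/1.347e+04^0.9])² = 0.25/(log₁₀[0.00477 + 0.0011])² = 0.25/(-2.231)² = 0.05023.
Darcy-Weisbach: ΔP = f(L/D)(ρV²/2) = 0.05023·(6.317/0.02689)·(0.9977·10.39²/2) = 0.05023·234.9·53.89 = 636 Pa.
ΔP = 636 Pa = 0.006360 bar.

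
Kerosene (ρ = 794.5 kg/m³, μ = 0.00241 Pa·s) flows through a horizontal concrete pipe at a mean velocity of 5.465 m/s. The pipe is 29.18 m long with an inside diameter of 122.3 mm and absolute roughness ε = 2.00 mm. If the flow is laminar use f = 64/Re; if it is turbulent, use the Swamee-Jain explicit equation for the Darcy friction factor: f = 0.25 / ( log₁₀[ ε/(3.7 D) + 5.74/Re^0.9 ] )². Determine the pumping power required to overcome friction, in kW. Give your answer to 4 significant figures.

Reynolds number Re = ρVD/μ = 794.5 · 5.465 · 0.1223 / 0.00241 = 2.203e+05.
Re > 4000 → turbulent. Relative roughness ε/D = 0.002/0.1223 = 0.0164. Swamee-Jain: f = 0.25/(log₁₀[0.0164/3.7 + 5.74/2.203e+05^0.9])² = 0.25/(log₁₀[0.00442 + 8.92e-05])² = 0.25/(-2.346)² = 0.04543.
Darcy-Weisbach: ΔP = f(L/D)(ρV²/2) = 0.04543·(29.18/0.1223)·(794.5·5.465²/2) = 0.04543·238.6·1.186e+04 = 1.286e+05 Pa.
Q = V·A = 5.465·0.01175 = 0.0642 m³/s.
Pumping power P = QΔP = 0.0642·1.286e+05 = 8255.6 W = 8.256 kW.

P ≈ 8.256 kW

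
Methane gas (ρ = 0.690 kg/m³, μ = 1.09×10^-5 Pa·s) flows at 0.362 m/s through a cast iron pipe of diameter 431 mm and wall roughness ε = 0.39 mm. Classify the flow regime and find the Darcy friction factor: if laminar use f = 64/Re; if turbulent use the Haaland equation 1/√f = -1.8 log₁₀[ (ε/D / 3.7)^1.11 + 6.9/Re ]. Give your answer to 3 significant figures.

f ≈ 0.0321

Re = ρVD/μ = 0.69·0.362·0.431/1.09e-05 = 9877.
Re > 4000 → turbulent. ε/D = 0.00039/0.431 = 0.000905; Haaland: 1/√f = -1.8 log₁₀[9.8e-05 + 0.000699] = 5.578, so f = 0.03214.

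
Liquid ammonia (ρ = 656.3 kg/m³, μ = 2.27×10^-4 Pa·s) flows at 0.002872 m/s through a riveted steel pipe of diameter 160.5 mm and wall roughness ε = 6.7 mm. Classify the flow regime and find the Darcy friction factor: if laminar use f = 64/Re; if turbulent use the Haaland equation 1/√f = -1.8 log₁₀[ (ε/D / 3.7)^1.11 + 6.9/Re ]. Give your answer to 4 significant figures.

f ≈ 0.04802

Re = ρVD/μ = 656.3·0.002872·0.1605/0.000227 = 1333.
Re < 2300 → laminar, so f = 64/Re = 0.04802 (roughness is irrelevant in laminar flow).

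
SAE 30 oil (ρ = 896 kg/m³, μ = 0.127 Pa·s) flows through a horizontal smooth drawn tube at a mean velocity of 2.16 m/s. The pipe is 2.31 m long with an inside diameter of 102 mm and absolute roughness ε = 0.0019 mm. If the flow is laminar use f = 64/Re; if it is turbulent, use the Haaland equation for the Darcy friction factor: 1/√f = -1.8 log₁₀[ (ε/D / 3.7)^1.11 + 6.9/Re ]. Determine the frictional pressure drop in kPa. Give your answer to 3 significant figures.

ΔP ≈ 1.95 kPa

Reynolds number Re = ρVD/μ = 896 · 2.16 · 0.102 / 0.127 = 1554.
Re < 2300 → laminar flow, so f = 64/Re = 64/1554 = 0.04117 (the turbulent correlation is not needed).
Darcy-Weisbach: ΔP = f(L/D)(ρV²/2) = 0.04117·(2.31/0.102)·(896·2.16²/2) = 0.04117·22.65·2090 = 1949 Pa.
ΔP = 1949 Pa = 1.95 kPa.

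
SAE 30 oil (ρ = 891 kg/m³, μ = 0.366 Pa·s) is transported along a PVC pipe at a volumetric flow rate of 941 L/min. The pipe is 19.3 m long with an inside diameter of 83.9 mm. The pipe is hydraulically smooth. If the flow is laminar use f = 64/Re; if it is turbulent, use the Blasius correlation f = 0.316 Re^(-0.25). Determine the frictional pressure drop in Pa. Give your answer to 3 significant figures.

ΔP ≈ 91100 Pa

Q = 941 L/min = 941/60000 = 0.01568 m³/s.
Cross-sectional area A = πD²/4 = π(0.0839)²/4 = 0.005529 m²; mean velocity V = Q/A = 0.01568/0.005529 = 2.837 m/s.
Reynolds number Re = ρVD/μ = 891 · 2.837 · 0.0839 / 0.366 = 579.4.
Re < 2300 → laminar flow, so f = 64/Re = 64/579.4 = 0.1105 (the turbulent correlation is not needed).
Darcy-Weisbach: ΔP = f(L/D)(ρV²/2) = 0.1105·(19.3/0.0839)·(891·2.837²/2) = 0.1105·230·3585 = 9.109e+04 Pa.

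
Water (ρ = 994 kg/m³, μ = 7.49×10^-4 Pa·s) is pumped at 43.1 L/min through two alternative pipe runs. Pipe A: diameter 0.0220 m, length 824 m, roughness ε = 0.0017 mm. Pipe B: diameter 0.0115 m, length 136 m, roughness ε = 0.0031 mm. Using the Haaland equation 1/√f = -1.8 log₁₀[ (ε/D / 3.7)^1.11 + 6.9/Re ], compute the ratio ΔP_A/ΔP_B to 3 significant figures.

ΔP_A/ΔP_B ≈ 0.256

Pipe A: V = Q/A = 0.0007183/0.0003801 = 1.89 m/s; Re = 5.517e+04; ε/D = 7.73e-05; Haaland → f = 0.02049; ΔP_A = f(L/D)(ρV²/2) = 1.362e+06 Pa.
Pipe B: V = Q/A = 0.0007183/0.0001039 = 6.916 m/s; Re = 1.055e+05; ε/D = 0.00027; Haaland → f = 0.0189; ΔP_B = f(L/D)(ρV²/2) = 5.312e+06 Pa.
ΔP_A/ΔP_B = 1.362e+06/5.312e+06 = 0.256.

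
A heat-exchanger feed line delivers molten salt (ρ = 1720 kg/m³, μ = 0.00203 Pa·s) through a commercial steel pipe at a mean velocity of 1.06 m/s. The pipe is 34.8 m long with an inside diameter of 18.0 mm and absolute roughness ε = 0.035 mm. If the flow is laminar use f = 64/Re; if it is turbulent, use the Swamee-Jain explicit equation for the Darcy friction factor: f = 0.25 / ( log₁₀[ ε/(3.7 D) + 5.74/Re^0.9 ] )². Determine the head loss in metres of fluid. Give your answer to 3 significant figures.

h_f ≈ 3.44 m

Reynolds number Re = ρVD/μ = 1720 · 1.06 · 0.018 / 0.00203 = 1.617e+04.
Re > 4000 → turbulent. Relative roughness ε/D = 3.5e-05/0.018 = 0.00194. Swamee-Jain: f = 0.25/(log₁₀[0.00194/3.7 + 5.74/1.617e+04^0.9])² = 0.25/(log₁₀[0.000526 + 0.000936])² = 0.25/(-2.835)² = 0.0311.
Darcy-Weisbach: ΔP = f(L/D)(ρV²/2) = 0.0311·(34.8/0.018)·(1720·1.06²/2) = 0.0311·1933·966.3 = 5.81e+04 Pa.
Head loss h_f = ΔP/(ρg) = 5.81e+04/(1720·9.81) = 3.44 m.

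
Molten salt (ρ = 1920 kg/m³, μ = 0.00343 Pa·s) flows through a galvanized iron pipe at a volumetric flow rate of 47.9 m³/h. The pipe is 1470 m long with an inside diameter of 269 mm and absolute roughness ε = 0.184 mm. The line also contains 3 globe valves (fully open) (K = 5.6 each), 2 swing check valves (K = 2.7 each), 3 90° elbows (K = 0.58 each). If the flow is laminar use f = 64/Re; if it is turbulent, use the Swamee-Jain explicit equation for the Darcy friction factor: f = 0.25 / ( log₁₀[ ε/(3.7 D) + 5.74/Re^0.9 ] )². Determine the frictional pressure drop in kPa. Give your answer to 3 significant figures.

Q = 47.9 m³/h = 47.9/3600 = 0.01331 m³/s.
Cross-sectional area A = πD²/4 = π(0.269)²/4 = 0.05683 m²; mean velocity V = Q/A = 0.01331/0.05683 = 0.2341 m/s.
Reynolds number Re = ρVD/μ = 1920 · 0.2341 · 0.269 / 0.00343 = 3.525e+04.
Re > 4000 → turbulent. Relative roughness ε/D = 0.000184/0.269 = 0.000684. Swamee-Jain: f = 0.25/(log₁₀[0.000684/3.7 + 5.74/3.525e+04^0.9])² = 0.25/(log₁₀[0.000185 + 0.000464])² = 0.25/(-3.188)² = 0.0246.
Total minor-loss coefficient ΣK = 3·5.6 + 2·2.7 + 3·0.58 = 23.9.
ΔP = [f·L/D + ΣK]·(ρV²/2) = [0.0246·1470/0.269 + 23.9]·(1920·0.2341²/2) = [134.4 + 23.9]·52.62 = 8333 Pa.
ΔP = 8333 Pa = 8.33 kPa.

ΔP ≈ 8.33 kPa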